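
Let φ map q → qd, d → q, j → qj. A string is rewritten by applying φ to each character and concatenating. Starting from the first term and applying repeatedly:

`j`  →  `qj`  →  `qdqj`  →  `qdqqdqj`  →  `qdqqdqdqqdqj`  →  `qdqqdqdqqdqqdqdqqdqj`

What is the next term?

φ(qdqqdqdqqdqqdqdqqdqj) expands symbol-by-symbol to qd q qd qd q qd q qd qd q qd qd q qd q qd qd q qd qj; joining the 20 pieces gives the next term.

qdqqdqdqqdqqdqdqqdqdqqdqqdqdqqdqj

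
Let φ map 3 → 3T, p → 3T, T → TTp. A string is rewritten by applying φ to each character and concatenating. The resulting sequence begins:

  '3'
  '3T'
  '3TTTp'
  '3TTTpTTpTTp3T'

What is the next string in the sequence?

3TTTpTTpTTp3TTTpTTp3TTTpTTp3T3TTTp

Replace each of the 13 characters of 3TTTpTTpTTp3T in place — 3T TTp TTp TTp 3T TTp TTp 3T TTp TTp 3T 3T TTp — and concatenate.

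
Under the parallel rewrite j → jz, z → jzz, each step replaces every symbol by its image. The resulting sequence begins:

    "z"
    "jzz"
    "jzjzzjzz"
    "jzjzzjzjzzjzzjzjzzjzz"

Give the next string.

Rewriting the 21 symbols of jzjzzjzjzzjzzjzjzzjzz one by one yields jz jzz jz jzz jzz jz jzz jz jzz jzz jz jzz jzz jz jzz jz jzz jzz jz jzz jzz; concatenated:

jzjzzjzjzzjzzjzjzzjzjzzjzzjzjzzjzzjzjzzjzjzzjzzjzjzzjzz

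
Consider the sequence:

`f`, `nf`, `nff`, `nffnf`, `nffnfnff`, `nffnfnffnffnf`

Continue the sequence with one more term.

nffnfnffnffnfnffnfnff

Each term (from the third on) is the previous term followed by the one before it: term 3 = nf·f = nff.
The next term joins nffnfnffnffnf and nffnfnff.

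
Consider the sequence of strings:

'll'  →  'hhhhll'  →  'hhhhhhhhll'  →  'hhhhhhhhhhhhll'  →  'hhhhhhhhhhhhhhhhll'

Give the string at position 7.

The strings grow by a fixed prefix hhhh each time.
From hhhhhhhhhhhhhhhhll, 2 further steps: hhhhhhhhhhhhhhhhll → hhhhhhhhhhhhhhhhhhhhll → (answer).

hhhhhhhhhhhhhhhhhhhhhhhhll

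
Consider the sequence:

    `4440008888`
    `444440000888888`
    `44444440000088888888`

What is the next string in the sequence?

4444444440000008888888888

The n-th term is 2n+1 4's then n+2 0's then 2n+2 8's (n = 1, 2, …).
For the next term, n = 4, so the run lengths are 9, 6, 10.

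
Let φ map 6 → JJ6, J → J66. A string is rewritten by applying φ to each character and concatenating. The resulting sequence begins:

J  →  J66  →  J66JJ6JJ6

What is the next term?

J66JJ6JJ6J66J66JJ6J66J66JJ6

Expanding J66JJ6JJ6: J→J66, 6→JJ6, 6→JJ6, J→J66, J→J66, 6→JJ6, J→J66, J→J66, 6→JJ6. Concatenated: J66 JJ6 JJ6 J66 J66 JJ6 J66 J66 JJ6.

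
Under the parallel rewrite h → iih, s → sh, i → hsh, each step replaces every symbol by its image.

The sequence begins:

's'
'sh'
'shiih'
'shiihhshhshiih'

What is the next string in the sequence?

Rewriting the 14 symbols of shiihhshhshiih one by one yields sh iih hsh hsh iih iih sh iih iih sh iih hsh hsh iih; concatenated:

shiihhshhshiihiihshiihiihshiihhshhshiih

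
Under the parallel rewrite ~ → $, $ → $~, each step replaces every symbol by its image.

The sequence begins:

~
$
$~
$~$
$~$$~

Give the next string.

Expanding $~$$~: $→$~, ~→$, $→$~, $→$~, ~→$. Concatenated: $~ $ $~ $~ $.

$~$$~$~$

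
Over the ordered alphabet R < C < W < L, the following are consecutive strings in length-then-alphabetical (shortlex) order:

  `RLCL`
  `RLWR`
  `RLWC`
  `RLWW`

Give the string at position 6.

Stepping forward 2 times from RLWW: RLWW → RLWL, then the target.

RLLR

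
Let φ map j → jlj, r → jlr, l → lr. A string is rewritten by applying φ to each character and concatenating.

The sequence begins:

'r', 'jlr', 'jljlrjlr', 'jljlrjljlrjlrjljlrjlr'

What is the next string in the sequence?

jljlrjljlrjlrjljlrjljlrjlrjljlrjlrjljlrjljlrjlrjljlrjlr

Replace each of the 21 characters of jljlrjljlrjlrjljlrjlr in place — jlj lr jlj lr jlr jlj lr jlj lr jlr jlj lr jlr jlj lr jlj lr jlr jlj lr jlr — and concatenate.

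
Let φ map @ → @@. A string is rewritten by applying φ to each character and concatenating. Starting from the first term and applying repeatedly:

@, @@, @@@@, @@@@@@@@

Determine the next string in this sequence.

Apply φ to @@@@@@@@ symbol by symbol: @→@@, @→@@, @→@@, @→@@, @→@@, @→@@, @→@@, @→@@; joined: @@ @@ @@ @@ @@ @@ @@ @@.

@@@@@@@@@@@@@@@@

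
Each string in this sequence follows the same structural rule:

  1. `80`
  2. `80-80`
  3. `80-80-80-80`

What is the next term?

s(k+1) = s(k)·-·s(k) — each term doubles the last with '-' between the halves.
Doubling 80-80-80-80 with '-' between the halves:

80-80-80-80-80-80-80-80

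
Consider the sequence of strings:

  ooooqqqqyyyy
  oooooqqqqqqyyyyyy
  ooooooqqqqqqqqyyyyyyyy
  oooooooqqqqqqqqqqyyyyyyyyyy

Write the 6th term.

oooooooooqqqqqqqqqqqqqqyyyyyyyyyyyyyy

Each string has the form o^{n+2} q^{2n} y^{2n}, where the shown terms are n = 2, 3, 4, 5.
Setting n = 7 gives 9, 14, 14 characters in each block.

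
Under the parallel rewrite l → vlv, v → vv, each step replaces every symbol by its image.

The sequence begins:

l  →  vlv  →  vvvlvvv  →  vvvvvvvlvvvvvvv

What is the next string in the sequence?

Rewriting the 15 symbols of vvvvvvvlvvvvvvv one by one yields vv vv vv vv vv vv vv vlv vv vv vv vv vv vv vv; concatenated:

vvvvvvvvvvvvvvvlvvvvvvvvvvvvvvv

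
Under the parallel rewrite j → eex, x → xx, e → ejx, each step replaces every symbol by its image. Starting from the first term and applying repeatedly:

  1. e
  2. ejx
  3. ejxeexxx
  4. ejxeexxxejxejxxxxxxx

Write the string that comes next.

ejxeexxxejxejxxxxxxxejxeexxxejxeexxxxxxxxxxxxxxx

Replace each of the 20 characters of ejxeexxxejxejxxxxxxx in place — ejx eex xx ejx ejx xx xx xx ejx eex xx ejx eex xx xx xx xx xx xx xx — and concatenate.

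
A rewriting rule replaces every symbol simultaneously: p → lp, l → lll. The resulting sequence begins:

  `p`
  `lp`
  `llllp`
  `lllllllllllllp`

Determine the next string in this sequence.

Rewriting the 14 symbols of lllllllllllllp one by one yields lll lll lll lll lll lll lll lll lll lll lll lll lll lp; concatenated:

llllllllllllllllllllllllllllllllllllllllp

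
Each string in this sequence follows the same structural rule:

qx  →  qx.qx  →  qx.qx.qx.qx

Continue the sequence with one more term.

Every step duplicates the string with '.' between the halves.
Doubling qx.qx.qx.qx with '.' between the halves:

qx.qx.qx.qx.qx.qx.qx.qx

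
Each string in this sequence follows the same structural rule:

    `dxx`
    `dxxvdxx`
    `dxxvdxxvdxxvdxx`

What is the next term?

s(k+1) = s(k)·v·s(k) — each term doubles the last with 'v' between the halves.
So the next term is two copies of dxxvdxxvdxxvdxx with 'v' between the halves.

dxxvdxxvdxxvdxxvdxxvdxxvdxxvdxx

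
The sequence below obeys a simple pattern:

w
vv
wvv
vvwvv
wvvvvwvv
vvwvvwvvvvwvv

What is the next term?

wvvvvwvvvvwvvwvvvvwvv

From term 3 onward, concatenate the second-to-last term with the last: w·vv = wvv, vv·wvv = vvwvv, …
So term 7 is wvvvvwvv·vvwvvwvvvvwvv.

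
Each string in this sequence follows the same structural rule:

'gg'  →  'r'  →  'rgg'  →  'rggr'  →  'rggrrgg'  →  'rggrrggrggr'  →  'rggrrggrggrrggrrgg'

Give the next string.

This is a Fibonacci-style word recurrence s(k) = s(k−1)·s(k−2): e.g. r·gg = rgg.
Continuing: rggrrggrggrrggrrgg · rggrrggrggr gives term 8.

rggrrggrggrrggrrggrggrrggrggr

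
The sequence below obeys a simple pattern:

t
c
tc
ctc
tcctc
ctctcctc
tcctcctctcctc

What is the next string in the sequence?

Each term (from the third on) is the two preceding terms concatenated in order: term 3 = t·c = tc.
So term 8 is ctctcctc·tcctcctctcctc.

ctctcctctcctcctctcctc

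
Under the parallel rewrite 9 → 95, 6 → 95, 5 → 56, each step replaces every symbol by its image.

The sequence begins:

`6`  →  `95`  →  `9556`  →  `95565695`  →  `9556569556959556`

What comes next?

Rewriting the 16 symbols of 9556569556959556 one by one yields 95 56 56 95 56 95 95 56 56 95 95 56 95 56 56 95; concatenated:

95565695569595565695955695565695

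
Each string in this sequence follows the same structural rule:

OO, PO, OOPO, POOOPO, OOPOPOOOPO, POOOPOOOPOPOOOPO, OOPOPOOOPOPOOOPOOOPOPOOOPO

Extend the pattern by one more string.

From term 3 onward, concatenate the second-to-last term with the last: OO·PO = OOPO, PO·OOPO = POOOPO, …
So term 8 is POOOPOOOPOPOOOPO·OOPOPOOOPOPOOOPOOOPOPOOOPO.

POOOPOOOPOPOOOPOOOPOPOOOPOPOOOPOOOPOPOOOPO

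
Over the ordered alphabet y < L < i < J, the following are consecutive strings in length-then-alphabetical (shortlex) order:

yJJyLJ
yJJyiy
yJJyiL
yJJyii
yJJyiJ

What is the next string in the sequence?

Treat yJJyiJ as a base-4 numeral over the given alphabet and add one, carrying through any trailing J's.

yJJyJy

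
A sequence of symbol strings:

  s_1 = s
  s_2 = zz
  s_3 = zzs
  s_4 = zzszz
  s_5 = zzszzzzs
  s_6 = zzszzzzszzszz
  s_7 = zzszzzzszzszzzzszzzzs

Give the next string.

zzszzzzszzszzzzszzzzszzszzzzszzszz

Each term (from the third on) is the previous term followed by the one before it: term 3 = zz·s = zzs.
The next term joins zzszzzzszzszzzzszzzzs and zzszzzzszzszz.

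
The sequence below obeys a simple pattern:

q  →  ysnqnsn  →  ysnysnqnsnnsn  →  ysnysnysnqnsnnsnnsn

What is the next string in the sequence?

Each term wraps the previous one in ysn on the left and nsn on the right.
One more step from ysnysnysnqnsnnsnnsn gives the answer.

ysnysnysnysnqnsnnsnnsnnsn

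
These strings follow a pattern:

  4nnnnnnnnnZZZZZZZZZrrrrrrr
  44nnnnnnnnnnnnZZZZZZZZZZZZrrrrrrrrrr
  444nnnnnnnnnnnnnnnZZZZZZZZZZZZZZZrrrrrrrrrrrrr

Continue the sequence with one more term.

4444nnnnnnnnnnnnnnnnnnZZZZZZZZZZZZZZZZZZrrrrrrrrrrrrrrrr

The n-th term is n-2 4's then 3n n's then 3n Z's then 3n-2 r's, where the shown terms are n = 3, 4, 5.
Setting n = 6 gives 4, 18, 18, 16 characters in each block.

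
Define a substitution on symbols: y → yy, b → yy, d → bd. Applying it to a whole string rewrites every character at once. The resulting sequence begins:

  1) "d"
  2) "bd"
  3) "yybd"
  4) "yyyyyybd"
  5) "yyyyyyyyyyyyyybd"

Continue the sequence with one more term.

Replace each of the 16 characters of yyyyyyyyyyyyyybd in place — yy yy yy yy yy yy yy yy yy yy yy yy yy yy yy bd — and concatenate.

yyyyyyyyyyyyyyyyyyyyyyyyyyyyyybd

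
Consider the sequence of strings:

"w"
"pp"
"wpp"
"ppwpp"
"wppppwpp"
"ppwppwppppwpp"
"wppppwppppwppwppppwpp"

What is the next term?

ppwppwppppwppwppppwppppwppwppppwpp

From term 3 onward, concatenate the second-to-last term with the last: w·pp = wpp, pp·wpp = ppwpp, …
Continuing: ppwppwppppwpp · wppppwppppwppwppppwpp gives term 8.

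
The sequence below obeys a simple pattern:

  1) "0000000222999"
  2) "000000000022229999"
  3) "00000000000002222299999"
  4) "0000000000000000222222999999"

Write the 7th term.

0000000000000000000000000222222222999999999

Term n consists of 3n+1 0's, followed by n+1 2's, followed by n+1 9's, where the shown terms are n = 2, 3, 4, 5.
At n = 8 the blocks have lengths 25, 9, 9.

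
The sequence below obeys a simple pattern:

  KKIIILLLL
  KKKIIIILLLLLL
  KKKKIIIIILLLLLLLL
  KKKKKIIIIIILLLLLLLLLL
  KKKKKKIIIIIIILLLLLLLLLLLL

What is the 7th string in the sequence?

KKKKKKKKIIIIIIIIILLLLLLLLLLLLLLLL

Term n consists of n K's, followed by n+1 I's, followed by 2n L's, where the shown terms are n = 2, 3, 4, 5, 6.
At n = 8 the blocks have lengths 8, 9, 16.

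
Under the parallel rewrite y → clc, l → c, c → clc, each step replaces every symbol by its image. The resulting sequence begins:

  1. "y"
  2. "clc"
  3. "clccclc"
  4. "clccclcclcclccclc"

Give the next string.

Replace each of the 17 characters of clccclcclcclccclc in place — clc c clc clc clc c clc clc c clc clc c clc clc clc c clc — and concatenate.

clccclcclcclccclcclccclcclccclcclcclccclc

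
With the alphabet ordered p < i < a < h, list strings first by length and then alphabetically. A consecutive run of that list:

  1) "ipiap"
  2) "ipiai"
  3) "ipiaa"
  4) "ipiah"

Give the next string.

ipihp

Treat ipiah as a base-4 numeral over the given alphabet and add one, carrying through any trailing h's.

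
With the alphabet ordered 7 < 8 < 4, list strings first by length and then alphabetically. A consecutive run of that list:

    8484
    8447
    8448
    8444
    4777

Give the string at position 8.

4787

Stepping forward 3 times from 4777: 4777 → 4778 → 4774, then the target.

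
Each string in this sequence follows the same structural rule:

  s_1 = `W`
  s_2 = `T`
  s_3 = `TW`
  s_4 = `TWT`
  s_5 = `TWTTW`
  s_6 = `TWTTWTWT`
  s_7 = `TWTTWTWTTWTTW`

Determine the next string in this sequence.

This is a Fibonacci-style word recurrence s(k) = s(k−1)·s(k−2): e.g. T·W = TW.
The next term joins TWTTWTWTTWTTW and TWTTWTWT.

TWTTWTWTTWTTWTWTTWTWT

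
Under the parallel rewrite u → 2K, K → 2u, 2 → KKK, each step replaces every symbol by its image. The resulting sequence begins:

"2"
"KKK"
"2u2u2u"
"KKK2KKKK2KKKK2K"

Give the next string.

2u2u2uKKK2u2u2u2uKKK2u2u2u2uKKK2u

φ(KKK2KKKK2KKKK2K) expands symbol-by-symbol to 2u 2u 2u KKK 2u 2u 2u 2u KKK 2u 2u 2u 2u KKK 2u; joining the 15 pieces gives the next term.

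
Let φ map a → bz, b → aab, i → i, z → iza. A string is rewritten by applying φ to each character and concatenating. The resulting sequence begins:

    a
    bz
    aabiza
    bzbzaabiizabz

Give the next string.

Rewriting the 13 symbols of bzbzaabiizabz one by one yields aab iza aab iza bz bz aab i i iza bz aab iza; concatenated:

aabizaaabizabzbzaabiiizabzaabiza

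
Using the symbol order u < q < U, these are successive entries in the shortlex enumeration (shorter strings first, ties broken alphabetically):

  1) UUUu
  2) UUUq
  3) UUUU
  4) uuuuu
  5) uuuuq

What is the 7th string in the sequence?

uuuqu

Advancing 2 positions from uuuuq through uuuuq → uuuuU reaches term 7.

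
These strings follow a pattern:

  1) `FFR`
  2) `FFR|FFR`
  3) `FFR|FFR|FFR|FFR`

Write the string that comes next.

Each string is two copies of the previous one joined by '|'.
Doubling FFR|FFR|FFR|FFR with '|' between the halves:

FFR|FFR|FFR|FFR|FFR|FFR|FFR|FFR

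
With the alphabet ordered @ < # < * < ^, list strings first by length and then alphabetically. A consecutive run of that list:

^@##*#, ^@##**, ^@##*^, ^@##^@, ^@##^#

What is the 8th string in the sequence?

^@#*@@

Stepping forward 3 times from ^@##^#: ^@##^# → ^@##^* → ^@##^^, then the target.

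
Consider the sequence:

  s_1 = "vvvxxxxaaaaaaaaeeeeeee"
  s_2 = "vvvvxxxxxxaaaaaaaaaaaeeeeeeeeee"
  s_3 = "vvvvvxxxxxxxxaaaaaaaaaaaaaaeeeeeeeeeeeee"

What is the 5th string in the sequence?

vvvvvvvxxxxxxxxxxxxaaaaaaaaaaaaaaaaaaaaeeeeeeeeeeeeeeeeeee

Reading off run lengths: v runs 3, 4, 5; x runs 4, 6, 8; a runs 8, 11, 14; e runs 7, 10, 13 — each is linear in n, where the shown terms are n = 2, 3, 4.
At n = 6 the blocks have lengths 7, 12, 20, 19.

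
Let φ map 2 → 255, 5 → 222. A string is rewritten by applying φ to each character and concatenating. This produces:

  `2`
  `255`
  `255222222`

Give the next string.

Expanding 255222222: 2→255, 5→222, 5→222, 2→255, 2→255, 2→255, 2→255, 2→255, 2→255. Concatenated: 255 222 222 255 255 255 255 255 255.

255222222255255255255255255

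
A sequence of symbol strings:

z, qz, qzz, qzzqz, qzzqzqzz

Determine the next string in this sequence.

qzzqzqzzqzzqz

From term 3 onward, concatenate the last term with the second-to-last: qz·z = qzz, qzz·qz = qzzqz, …
The next term joins qzzqzqzz and qzzqz.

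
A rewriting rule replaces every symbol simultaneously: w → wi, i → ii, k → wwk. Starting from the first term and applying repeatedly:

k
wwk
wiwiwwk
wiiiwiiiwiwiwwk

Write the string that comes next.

wiiiiiiiwiiiiiiiwiiiwiiiwiwiwwk

Replace each of the 15 characters of wiiiwiiiwiwiwwk in place — wi ii ii ii wi ii ii ii wi ii wi ii wi wi wwk — and concatenate.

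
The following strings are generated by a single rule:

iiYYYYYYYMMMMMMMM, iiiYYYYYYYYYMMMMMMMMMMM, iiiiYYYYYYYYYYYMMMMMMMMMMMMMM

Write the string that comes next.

The n-th term is n i's then 2n+3 Y's then 3n+2 M's, where the shown terms are n = 2, 3, 4.
For the next term, n = 5, so the run lengths are 5, 13, 17.

iiiiiYYYYYYYYYYYYYMMMMMMMMMMMMMMMMM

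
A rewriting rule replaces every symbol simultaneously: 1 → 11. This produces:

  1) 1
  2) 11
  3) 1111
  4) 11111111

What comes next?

1111111111111111

Apply φ to 11111111 symbol by symbol: 1→11, 1→11, 1→11, 1→11, 1→11, 1→11, 1→11, 1→11; joined: 11 11 11 11 11 11 11 11.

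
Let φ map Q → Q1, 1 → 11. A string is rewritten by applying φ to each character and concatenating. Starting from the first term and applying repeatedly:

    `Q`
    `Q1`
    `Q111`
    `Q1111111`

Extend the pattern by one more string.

Apply φ to Q1111111 symbol by symbol: Q→Q1, 1→11, 1→11, 1→11, 1→11, 1→11, 1→11, 1→11; joined: Q1 11 11 11 11 11 11 11.

Q111111111111111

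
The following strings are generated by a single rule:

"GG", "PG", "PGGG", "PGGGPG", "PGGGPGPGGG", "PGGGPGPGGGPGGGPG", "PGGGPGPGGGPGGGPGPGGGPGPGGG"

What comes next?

PGGGPGPGGGPGGGPGPGGGPGPGGGPGGGPGPGGGPGGGPG

This is a Fibonacci-style word recurrence s(k) = s(k−1)·s(k−2): e.g. PG·GG = PGGG.
The next term joins PGGGPGPGGGPGGGPGPGGGPGPGGG and PGGGPGPGGGPGGGPG.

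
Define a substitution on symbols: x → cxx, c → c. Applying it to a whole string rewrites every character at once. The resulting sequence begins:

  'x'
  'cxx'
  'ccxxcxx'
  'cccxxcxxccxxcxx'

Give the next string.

ccccxxcxxccxxcxxcccxxcxxccxxcxx

Replace each of the 15 characters of cccxxcxxccxxcxx in place — c c c cxx cxx c cxx cxx c c cxx cxx c cxx cxx — and concatenate.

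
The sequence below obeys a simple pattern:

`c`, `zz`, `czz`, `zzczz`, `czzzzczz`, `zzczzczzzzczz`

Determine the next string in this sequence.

czzzzczzzzczzczzzzczz

Each term (from the third on) is the two preceding terms concatenated in order: term 3 = c·zz = czz.
The next term joins czzzzczz and zzczzczzzzczz.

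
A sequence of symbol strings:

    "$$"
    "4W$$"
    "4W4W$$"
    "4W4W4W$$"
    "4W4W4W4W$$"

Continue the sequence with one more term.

4W4W4W4W4W$$

Each term is the previous one with 4W prepended.
So the next term is 4W·4W4W4W4W$$.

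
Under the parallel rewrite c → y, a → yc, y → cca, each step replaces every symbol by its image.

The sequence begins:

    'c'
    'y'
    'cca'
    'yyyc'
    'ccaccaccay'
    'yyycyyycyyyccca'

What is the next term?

φ(yyycyyycyyyccca) expands symbol-by-symbol to cca cca cca y cca cca cca y cca cca cca y y y yc; joining the 15 pieces gives the next term.

ccaccaccayccaccaccayccaccaccayyyyc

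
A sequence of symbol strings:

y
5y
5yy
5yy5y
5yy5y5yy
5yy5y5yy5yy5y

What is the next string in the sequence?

5yy5y5yy5yy5y5yy5y5yy

Each term (from the third on) is the previous term followed by the one before it: term 3 = 5y·y = 5yy.
The next term joins 5yy5y5yy5yy5y and 5yy5y5yy.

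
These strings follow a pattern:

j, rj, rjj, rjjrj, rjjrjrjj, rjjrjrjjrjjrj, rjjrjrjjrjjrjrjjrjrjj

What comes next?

rjjrjrjjrjjrjrjjrjrjjrjjrjrjjrjjrj

From term 3 onward, concatenate the last term with the second-to-last: rj·j = rjj, rjj·rj = rjjrj, …
Continuing: rjjrjrjjrjjrjrjjrjrjj · rjjrjrjjrjjrj gives term 8.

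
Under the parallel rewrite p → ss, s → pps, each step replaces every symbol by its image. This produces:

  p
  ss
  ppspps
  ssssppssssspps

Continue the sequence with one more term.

Rewriting the 14 symbols of ssssppssssspps one by one yields pps pps pps pps ss ss pps pps pps pps pps ss ss pps; concatenated:

ppsppsppsppsssssppsppsppsppsppssssspps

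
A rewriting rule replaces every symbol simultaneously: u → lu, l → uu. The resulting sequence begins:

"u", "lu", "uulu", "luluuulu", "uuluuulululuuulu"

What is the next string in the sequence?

luluuulululuuuluuuluuulululuuulu

Replace each of the 16 characters of uuluuulululuuulu in place — lu lu uu lu lu lu uu lu uu lu uu lu lu lu uu lu — and concatenate.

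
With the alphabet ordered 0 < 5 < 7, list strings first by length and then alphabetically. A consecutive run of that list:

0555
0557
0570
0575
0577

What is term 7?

0705

Advancing 2 positions from 0577 through 0577 → 0700 reaches term 7.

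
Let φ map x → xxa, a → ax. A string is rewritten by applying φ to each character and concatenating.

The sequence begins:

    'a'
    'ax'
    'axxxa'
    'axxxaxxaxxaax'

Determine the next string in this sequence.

Replace each of the 13 characters of axxxaxxaxxaax in place — ax xxa xxa xxa ax xxa xxa ax xxa xxa ax ax xxa — and concatenate.

axxxaxxaxxaaxxxaxxaaxxxaxxaaxaxxxa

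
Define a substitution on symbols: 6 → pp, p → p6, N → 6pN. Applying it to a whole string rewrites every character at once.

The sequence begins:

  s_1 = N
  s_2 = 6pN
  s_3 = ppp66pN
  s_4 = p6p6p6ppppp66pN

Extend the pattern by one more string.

p6ppp6ppp6ppp6p6p6p6p6ppppp66pN

Replace each of the 15 characters of p6p6p6ppppp66pN in place — p6 pp p6 pp p6 pp p6 p6 p6 p6 p6 pp pp p6 6pN — and concatenate.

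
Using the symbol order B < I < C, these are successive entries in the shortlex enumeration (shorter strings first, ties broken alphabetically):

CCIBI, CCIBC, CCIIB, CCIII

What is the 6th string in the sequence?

Stepping forward 2 times from CCIII: CCIII → CCIIC, then the target.

CCICB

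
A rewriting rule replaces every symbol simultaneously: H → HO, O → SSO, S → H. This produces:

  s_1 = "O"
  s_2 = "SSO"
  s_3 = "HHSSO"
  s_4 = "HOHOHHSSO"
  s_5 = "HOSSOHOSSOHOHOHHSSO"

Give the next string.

Applying the rule to each of the 19 symbols of HOSSOHOSSOHOHOHHSSO gives the pieces HO SSO H H SSO HO SSO H H SSO HO SSO HO SSO HO HO H H SSO, which concatenate to the answer.

HOSSOHHSSOHOSSOHHSSOHOSSOHOSSOHOHOHHSSO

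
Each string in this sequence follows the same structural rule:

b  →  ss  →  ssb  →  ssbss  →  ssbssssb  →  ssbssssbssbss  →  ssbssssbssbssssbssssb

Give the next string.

From term 3 onward, concatenate the last term with the second-to-last: ss·b = ssb, ssb·ss = ssbss, …
So term 8 is ssbssssbssbssssbssssb·ssbssssbssbss.

ssbssssbssbssssbssssbssbssssbssbss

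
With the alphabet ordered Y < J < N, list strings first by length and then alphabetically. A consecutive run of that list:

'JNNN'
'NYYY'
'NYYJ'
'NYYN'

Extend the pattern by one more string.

Treat NYYN as a base-3 numeral over the given alphabet and add one, carrying through any trailing N's.

NYJY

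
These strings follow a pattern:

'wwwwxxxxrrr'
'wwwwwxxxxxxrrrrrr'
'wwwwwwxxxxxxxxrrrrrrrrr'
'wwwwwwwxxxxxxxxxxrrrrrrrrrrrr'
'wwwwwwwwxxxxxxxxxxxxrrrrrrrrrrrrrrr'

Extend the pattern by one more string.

The n-th term is n+3 w's then 2n+2 x's then 3n r's (n = 1, 2, …).
For the next term, n = 6, so the run lengths are 9, 14, 18.

wwwwwwwwwxxxxxxxxxxxxxxrrrrrrrrrrrrrrrrrr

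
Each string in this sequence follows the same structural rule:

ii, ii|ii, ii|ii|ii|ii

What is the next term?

ii|ii|ii|ii|ii|ii|ii|ii

Every step duplicates the string with '|' between the halves.
One more doubling of ii|ii|ii|ii gives the answer.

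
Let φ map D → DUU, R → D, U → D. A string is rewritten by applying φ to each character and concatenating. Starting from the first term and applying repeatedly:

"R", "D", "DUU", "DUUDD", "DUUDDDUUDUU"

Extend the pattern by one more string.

Rewriting each symbol of DUUDDDUUDUU: D→DUU, U→D, U→D, D→DUU, D→DUU, D→DUU, U→D, U→D, D→DUU, U→D, U→D, which concatenates to DUU D D DUU DUU DUU D D DUU D D.

DUUDDDUUDUUDUUDDDUUDD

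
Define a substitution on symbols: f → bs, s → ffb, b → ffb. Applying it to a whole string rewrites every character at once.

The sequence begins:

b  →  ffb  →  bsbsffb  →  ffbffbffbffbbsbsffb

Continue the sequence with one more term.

bsbsffbbsbsffbbsbsffbbsbsffbffbffbffbffbbsbsffb

Replace each of the 19 characters of ffbffbffbffbbsbsffb in place — bs bs ffb bs bs ffb bs bs ffb bs bs ffb ffb ffb ffb ffb bs bs ffb — and concatenate.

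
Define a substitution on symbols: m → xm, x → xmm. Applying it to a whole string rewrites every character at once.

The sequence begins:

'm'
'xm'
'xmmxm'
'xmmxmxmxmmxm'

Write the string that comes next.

Rewriting each symbol of xmmxmxmxmmxm: x→xmm, m→xm, m→xm, x→xmm, m→xm, x→xmm, m→xm, x→xmm, m→xm, m→xm, x→xmm, m→xm, which concatenates to xmm xm xm xmm xm xmm xm xmm xm xm xmm xm.

xmmxmxmxmmxmxmmxmxmmxmxmxmmxm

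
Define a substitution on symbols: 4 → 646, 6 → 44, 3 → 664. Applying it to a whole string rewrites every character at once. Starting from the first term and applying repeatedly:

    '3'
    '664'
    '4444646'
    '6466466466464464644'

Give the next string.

Replace each of the 19 characters of 6466466466464464644 in place — 44 646 44 44 646 44 44 646 44 44 646 44 646 646 44 646 44 646 646 — and concatenate.

44646444464644446464444646446466464464644646646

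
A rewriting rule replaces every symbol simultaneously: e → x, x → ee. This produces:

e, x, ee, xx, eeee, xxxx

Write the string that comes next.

eeeeeeee

Apply φ to xxxx symbol by symbol: x→ee, x→ee, x→ee, x→ee; joined: ee ee ee ee.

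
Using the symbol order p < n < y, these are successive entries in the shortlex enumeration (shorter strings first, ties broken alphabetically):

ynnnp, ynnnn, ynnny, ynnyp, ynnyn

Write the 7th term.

ynypp

Advancing 2 positions from ynnyn through ynnyn → ynnyy reaches term 7.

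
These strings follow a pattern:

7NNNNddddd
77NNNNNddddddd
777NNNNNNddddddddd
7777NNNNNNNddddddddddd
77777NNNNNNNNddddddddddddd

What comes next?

777777NNNNNNNNNddddddddddddddd

Each string has the form 7^{n-1} N^{n+2} d^{2n+1}, where the shown terms are n = 2, 3, 4, 5, 6.
At n = 7 the blocks have lengths 6, 9, 15.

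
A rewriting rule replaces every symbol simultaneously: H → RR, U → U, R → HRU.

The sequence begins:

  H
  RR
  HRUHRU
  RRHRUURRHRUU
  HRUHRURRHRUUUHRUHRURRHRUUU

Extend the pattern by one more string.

Applying the rule to each of the 26 symbols of HRUHRURRHRUUUHRUHRURRHRUUU gives the pieces RR HRU U RR HRU U HRU HRU RR HRU U U U RR HRU U RR HRU U HRU HRU RR HRU U U U, which concatenate to the answer.

RRHRUURRHRUUHRUHRURRHRUUUURRHRUURRHRUUHRUHRURRHRUUUU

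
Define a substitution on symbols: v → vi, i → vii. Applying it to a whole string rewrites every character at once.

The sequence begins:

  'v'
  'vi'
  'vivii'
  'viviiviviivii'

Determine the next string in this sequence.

viviiviviiviiviviiviviiviiviviivii

Replace each of the 13 characters of viviiviviivii in place — vi vii vi vii vii vi vii vi vii vii vi vii vii — and concatenate.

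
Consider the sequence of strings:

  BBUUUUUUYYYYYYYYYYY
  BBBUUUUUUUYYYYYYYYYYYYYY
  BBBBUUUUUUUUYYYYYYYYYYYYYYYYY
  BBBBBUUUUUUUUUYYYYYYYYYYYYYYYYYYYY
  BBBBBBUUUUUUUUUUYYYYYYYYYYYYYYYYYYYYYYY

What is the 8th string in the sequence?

BBBBBBBBBUUUUUUUUUUUUUYYYYYYYYYYYYYYYYYYYYYYYYYYYYYYYY

Term n consists of n-1 B's, followed by n+3 U's, followed by 3n+2 Y's, where the shown terms are n = 3, 4, 5, 6, 7.
For term 8, n = 10, so the run lengths are 9, 13, 32.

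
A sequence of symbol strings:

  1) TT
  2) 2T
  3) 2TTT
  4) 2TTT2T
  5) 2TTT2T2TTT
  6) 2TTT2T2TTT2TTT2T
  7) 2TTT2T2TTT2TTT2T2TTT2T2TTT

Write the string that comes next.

From term 3 onward, concatenate the last term with the second-to-last: 2T·TT = 2TTT, 2TTT·2T = 2TTT2T, …
The next term joins 2TTT2T2TTT2TTT2T2TTT2T2TTT and 2TTT2T2TTT2TTT2T.

2TTT2T2TTT2TTT2T2TTT2T2TTT2TTT2T2TTT2TTT2T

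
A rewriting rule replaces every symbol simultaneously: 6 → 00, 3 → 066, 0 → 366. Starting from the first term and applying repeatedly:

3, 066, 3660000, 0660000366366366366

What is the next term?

36600003663663663660660000066000006600000660000

Applying the rule to each of the 19 symbols of 0660000366366366366 gives the pieces 366 00 00 366 366 366 366 066 00 00 066 00 00 066 00 00 066 00 00, which concatenate to the answer.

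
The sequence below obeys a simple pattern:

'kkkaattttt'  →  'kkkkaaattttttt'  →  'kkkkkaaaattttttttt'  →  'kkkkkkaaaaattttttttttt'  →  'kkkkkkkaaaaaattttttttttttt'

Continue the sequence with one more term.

kkkkkkkkaaaaaaattttttttttttttt

Term n consists of n k's, followed by n-1 a's, followed by 2n-1 t's, where the shown terms are n = 3, 4, 5, 6, 7.
For the next term, n = 8, so the run lengths are 8, 7, 15.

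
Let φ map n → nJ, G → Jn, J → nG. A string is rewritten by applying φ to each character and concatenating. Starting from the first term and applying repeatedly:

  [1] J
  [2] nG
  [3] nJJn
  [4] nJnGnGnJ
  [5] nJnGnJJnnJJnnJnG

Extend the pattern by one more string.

Rewriting the 16 symbols of nJnGnJJnnJJnnJnG one by one yields nJ nG nJ Jn nJ nG nG nJ nJ nG nG nJ nJ nG nJ Jn; concatenated:

nJnGnJJnnJnGnGnJnJnGnGnJnJnGnJJn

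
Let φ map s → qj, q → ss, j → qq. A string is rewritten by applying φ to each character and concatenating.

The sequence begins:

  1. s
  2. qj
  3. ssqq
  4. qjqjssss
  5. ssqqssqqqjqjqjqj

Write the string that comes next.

qjqjssssqjqjssssssqqssqqssqqssqq

Applying the rule to each of the 16 symbols of ssqqssqqqjqjqjqj gives the pieces qj qj ss ss qj qj ss ss ss qq ss qq ss qq ss qq, which concatenate to the answer.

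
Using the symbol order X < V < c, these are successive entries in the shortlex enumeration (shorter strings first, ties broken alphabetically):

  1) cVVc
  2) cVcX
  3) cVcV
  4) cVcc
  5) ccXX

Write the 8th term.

ccVX

Stepping forward 3 times from ccXX: ccXX → ccXV → ccXc, then the target.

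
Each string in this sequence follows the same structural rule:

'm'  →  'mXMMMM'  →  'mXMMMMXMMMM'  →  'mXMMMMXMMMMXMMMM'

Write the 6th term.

Each term is the previous one with XMMMM appended.
From mXMMMMXMMMMXMMMM, 2 further steps: mXMMMMXMMMMXMMMM → mXMMMMXMMMMXMMMMXMMMM → (answer).

mXMMMMXMMMMXMMMMXMMMMXMMMM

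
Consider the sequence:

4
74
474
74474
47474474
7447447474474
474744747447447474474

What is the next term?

7447447474474474744747447447474474

This is a Fibonacci-style word recurrence s(k) = s(k−2)·s(k−1): e.g. 4·74 = 474.
Continuing: 7447447474474 · 474744747447447474474 gives term 8.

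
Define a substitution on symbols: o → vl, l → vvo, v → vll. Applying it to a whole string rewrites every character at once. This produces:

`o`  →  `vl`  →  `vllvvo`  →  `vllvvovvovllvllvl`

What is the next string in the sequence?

Applying the rule to each of the 17 symbols of vllvvovvovllvllvl gives the pieces vll vvo vvo vll vll vl vll vll vl vll vvo vvo vll vvo vvo vll vvo, which concatenate to the answer.

vllvvovvovllvllvlvllvllvlvllvvovvovllvvovvovllvvo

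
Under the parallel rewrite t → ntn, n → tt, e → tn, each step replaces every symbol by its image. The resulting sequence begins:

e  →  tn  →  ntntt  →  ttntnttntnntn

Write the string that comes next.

Replace each of the 13 characters of ttntnttntnntn in place — ntn ntn tt ntn tt ntn ntn tt ntn tt tt ntn tt — and concatenate.

ntnntnttntnttntnntnttntnttttntntt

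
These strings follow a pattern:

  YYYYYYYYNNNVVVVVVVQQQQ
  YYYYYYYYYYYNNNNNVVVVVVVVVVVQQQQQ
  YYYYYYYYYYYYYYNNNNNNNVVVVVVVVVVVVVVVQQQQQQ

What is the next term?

Each string has the form Y^{3n+2} N^{2n-1} V^{4n-1} Q^{n+2}, where the shown terms are n = 2, 3, 4.
At n = 5 the blocks have lengths 17, 9, 19, 7.

YYYYYYYYYYYYYYYYYNNNNNNNNNVVVVVVVVVVVVVVVVVVVQQQQQQQ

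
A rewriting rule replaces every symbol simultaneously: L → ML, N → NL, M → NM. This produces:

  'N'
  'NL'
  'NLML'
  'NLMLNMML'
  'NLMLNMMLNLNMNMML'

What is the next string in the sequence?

Rewriting the 16 symbols of NLMLNMMLNLNMNMML one by one yields NL ML NM ML NL NM NM ML NL ML NL NM NL NM NM ML; concatenated:

NLMLNMMLNLNMNMMLNLMLNLNMNLNMNMML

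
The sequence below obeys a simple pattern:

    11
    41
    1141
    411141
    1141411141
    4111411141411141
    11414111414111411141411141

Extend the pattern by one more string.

411141114141114111414111414111411141411141

Each term (from the third on) is the two preceding terms concatenated in order: term 3 = 11·41 = 1141.
The next term joins 4111411141411141 and 11414111414111411141411141.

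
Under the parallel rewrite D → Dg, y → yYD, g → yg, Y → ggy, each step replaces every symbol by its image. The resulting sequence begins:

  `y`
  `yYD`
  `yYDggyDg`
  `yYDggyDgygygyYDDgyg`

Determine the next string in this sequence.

yYDggyDgygygyYDDgygyYDygyYDygyYDggyDgDgygyYDyg

Applying the rule to each of the 19 symbols of yYDggyDgygygyYDDgyg gives the pieces yYD ggy Dg yg yg yYD Dg yg yYD yg yYD yg yYD ggy Dg Dg yg yYD yg, which concatenate to the answer.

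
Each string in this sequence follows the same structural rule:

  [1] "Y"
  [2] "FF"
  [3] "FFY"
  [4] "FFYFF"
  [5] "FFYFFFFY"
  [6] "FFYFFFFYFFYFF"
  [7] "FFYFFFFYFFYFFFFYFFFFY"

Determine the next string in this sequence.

Each term (from the third on) is the previous term followed by the one before it: term 3 = FF·Y = FFY.
So term 8 is FFYFFFFYFFYFFFFYFFFFY·FFYFFFFYFFYFF.

FFYFFFFYFFYFFFFYFFFFYFFYFFFFYFFYFF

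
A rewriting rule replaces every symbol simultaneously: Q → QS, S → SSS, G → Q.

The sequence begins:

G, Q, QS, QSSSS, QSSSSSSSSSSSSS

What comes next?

Rewriting the 14 symbols of QSSSSSSSSSSSSS one by one yields QS SSS SSS SSS SSS SSS SSS SSS SSS SSS SSS SSS SSS SSS; concatenated:

QSSSSSSSSSSSSSSSSSSSSSSSSSSSSSSSSSSSSSSSS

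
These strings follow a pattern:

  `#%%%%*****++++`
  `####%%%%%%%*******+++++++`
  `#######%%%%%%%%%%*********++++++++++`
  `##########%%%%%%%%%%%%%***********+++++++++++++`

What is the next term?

#############%%%%%%%%%%%%%%%%*************++++++++++++++++

Each string has the form #^{3n-2} %^{3n+1} *^{2n+3} +^{3n+1} (n = 1, 2, …).
Setting n = 5 gives 13, 16, 13, 16 characters in each block.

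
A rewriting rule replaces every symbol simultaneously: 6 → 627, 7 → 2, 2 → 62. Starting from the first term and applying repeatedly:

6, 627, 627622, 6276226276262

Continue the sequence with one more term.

φ(6276226276262) expands symbol-by-symbol to 627 62 2 627 62 62 627 62 2 627 62 627 62; joining the 13 pieces gives the next term.

62762262762626276226276262762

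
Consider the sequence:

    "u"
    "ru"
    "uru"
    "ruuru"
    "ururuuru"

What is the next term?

ruuruururuuru

Each term (from the third on) is the two preceding terms concatenated in order: term 3 = u·ru = uru.
So term 6 is ruuru·ururuuru.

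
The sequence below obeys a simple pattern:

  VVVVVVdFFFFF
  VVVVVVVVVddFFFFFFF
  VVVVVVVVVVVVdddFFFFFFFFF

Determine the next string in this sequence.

Each string has the form V^{3n} d^{n-1} F^{2n+1}, where the shown terms are n = 2, 3, 4.
Setting n = 5 gives 15, 4, 11 characters in each block.

VVVVVVVVVVVVVVVddddFFFFFFFFFFF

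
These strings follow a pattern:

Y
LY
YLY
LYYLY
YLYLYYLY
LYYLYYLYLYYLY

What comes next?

YLYLYYLYLYYLYYLYLYYLY

From term 3 onward, concatenate the second-to-last term with the last: Y·LY = YLY, LY·YLY = LYYLY, …
Continuing: YLYLYYLY · LYYLYYLYLYYLY gives term 7.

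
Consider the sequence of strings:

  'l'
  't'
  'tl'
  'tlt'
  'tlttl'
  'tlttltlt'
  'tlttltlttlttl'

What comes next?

This is a Fibonacci-style word recurrence s(k) = s(k−1)·s(k−2): e.g. t·l = tl.
The next term joins tlttltlttlttl and tlttltlt.

tlttltlttlttltlttltlt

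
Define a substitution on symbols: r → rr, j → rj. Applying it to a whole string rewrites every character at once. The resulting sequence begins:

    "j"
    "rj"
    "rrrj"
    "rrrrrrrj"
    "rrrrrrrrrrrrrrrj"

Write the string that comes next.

rrrrrrrrrrrrrrrrrrrrrrrrrrrrrrrj

Replace each of the 16 characters of rrrrrrrrrrrrrrrj in place — rr rr rr rr rr rr rr rr rr rr rr rr rr rr rr rj — and concatenate.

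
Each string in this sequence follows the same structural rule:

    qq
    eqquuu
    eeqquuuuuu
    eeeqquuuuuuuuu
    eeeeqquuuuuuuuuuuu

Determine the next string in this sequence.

s(k+1) = e·s(k)·uuu, so each term gains e as a prefix and uuu as a suffix.
Applying this once more to eeeeqquuuuuuuuuuuu:

eeeeeqquuuuuuuuuuuuuuu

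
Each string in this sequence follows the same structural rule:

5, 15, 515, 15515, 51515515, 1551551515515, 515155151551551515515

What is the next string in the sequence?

Each term (from the third on) is the two preceding terms concatenated in order: term 3 = 5·15 = 515.
Continuing: 1551551515515 · 515155151551551515515 gives term 8.

1551551515515515155151551551515515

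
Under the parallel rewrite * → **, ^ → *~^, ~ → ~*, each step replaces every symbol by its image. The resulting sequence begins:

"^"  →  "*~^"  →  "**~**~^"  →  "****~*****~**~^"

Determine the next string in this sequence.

********~***********~*****~**~^

φ(****~*****~**~^) expands symbol-by-symbol to ** ** ** ** ~* ** ** ** ** ** ~* ** ** ~* *~^; joining the 15 pieces gives the next term.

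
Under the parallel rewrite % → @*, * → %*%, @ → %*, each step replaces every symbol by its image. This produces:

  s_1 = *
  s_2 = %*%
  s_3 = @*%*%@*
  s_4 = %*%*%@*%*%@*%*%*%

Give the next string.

@*%*%@*%*%@*%*%*%@*%*%@*%*%*%@*%*%@*%*%@*

Replace each of the 17 characters of %*%*%@*%*%@*%*%*% in place — @* %*% @* %*% @* %* %*% @* %*% @* %* %*% @* %*% @* %*% @* — and concatenate.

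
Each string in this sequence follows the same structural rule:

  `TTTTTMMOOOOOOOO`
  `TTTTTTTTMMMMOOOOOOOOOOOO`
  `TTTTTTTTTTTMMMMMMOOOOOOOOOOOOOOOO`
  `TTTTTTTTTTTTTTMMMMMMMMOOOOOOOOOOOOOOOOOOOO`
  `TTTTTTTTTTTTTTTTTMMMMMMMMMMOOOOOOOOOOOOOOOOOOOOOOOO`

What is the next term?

Each string has the form T^{3n-1} M^{2n-2} O^{4n}, where the shown terms are n = 2, 3, 4, 5, 6.
Setting n = 7 gives 20, 12, 28 characters in each block.

TTTTTTTTTTTTTTTTTTTTMMMMMMMMMMMMOOOOOOOOOOOOOOOOOOOOOOOOOOOO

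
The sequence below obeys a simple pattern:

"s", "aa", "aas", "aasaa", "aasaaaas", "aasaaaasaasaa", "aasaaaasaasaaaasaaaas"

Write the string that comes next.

aasaaaasaasaaaasaaaasaasaaaasaasaa

This is a Fibonacci-style word recurrence s(k) = s(k−1)·s(k−2): e.g. aa·s = aas.
Continuing: aasaaaasaasaaaasaaaas · aasaaaasaasaa gives term 8.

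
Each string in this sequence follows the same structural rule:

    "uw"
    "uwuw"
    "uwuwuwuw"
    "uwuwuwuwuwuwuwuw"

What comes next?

Each string is two copies of the previous one concatenated.
One more doubling of uwuwuwuwuwuwuwuw gives the answer.

uwuwuwuwuwuwuwuwuwuwuwuwuwuwuwuw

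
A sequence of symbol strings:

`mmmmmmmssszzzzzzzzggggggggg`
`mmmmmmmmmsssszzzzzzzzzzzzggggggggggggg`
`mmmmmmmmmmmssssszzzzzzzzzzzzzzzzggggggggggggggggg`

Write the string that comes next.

mmmmmmmmmmmmmsssssszzzzzzzzzzzzzzzzzzzzggggggggggggggggggggg

Each string has the form m^{2n+3} s^{n+1} z^{4n} g^{4n+1}, where the shown terms are n = 2, 3, 4.
Setting n = 5 gives 13, 6, 20, 21 characters in each block.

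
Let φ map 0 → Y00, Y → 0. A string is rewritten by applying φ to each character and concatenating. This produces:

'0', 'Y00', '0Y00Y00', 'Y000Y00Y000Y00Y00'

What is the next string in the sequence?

0Y00Y00Y000Y00Y000Y00Y00Y000Y00Y000Y00Y00

φ(Y000Y00Y000Y00Y00) expands symbol-by-symbol to 0 Y00 Y00 Y00 0 Y00 Y00 0 Y00 Y00 Y00 0 Y00 Y00 0 Y00 Y00; joining the 17 pieces gives the next term.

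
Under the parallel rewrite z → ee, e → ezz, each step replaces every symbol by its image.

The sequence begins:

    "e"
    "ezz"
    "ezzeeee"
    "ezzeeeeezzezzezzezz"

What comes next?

Rewriting the 19 symbols of ezzeeeeezzezzezzezz one by one yields ezz ee ee ezz ezz ezz ezz ezz ee ee ezz ee ee ezz ee ee ezz ee ee; concatenated:

ezzeeeeezzezzezzezzezzeeeeezzeeeeezzeeeeezzeeee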